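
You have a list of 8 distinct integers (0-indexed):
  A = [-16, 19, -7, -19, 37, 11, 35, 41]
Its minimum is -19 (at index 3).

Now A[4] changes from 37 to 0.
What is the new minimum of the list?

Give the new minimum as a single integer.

Old min = -19 (at index 3)
Change: A[4] 37 -> 0
Changed element was NOT the old min.
  New min = min(old_min, new_val) = min(-19, 0) = -19

Answer: -19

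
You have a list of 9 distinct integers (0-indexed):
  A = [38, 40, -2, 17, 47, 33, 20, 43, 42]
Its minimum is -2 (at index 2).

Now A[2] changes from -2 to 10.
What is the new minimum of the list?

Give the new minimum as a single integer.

Answer: 10

Derivation:
Old min = -2 (at index 2)
Change: A[2] -2 -> 10
Changed element WAS the min. Need to check: is 10 still <= all others?
  Min of remaining elements: 17
  New min = min(10, 17) = 10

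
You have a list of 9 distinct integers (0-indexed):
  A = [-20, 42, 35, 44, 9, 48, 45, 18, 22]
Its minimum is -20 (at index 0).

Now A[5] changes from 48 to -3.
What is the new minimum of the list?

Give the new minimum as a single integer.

Old min = -20 (at index 0)
Change: A[5] 48 -> -3
Changed element was NOT the old min.
  New min = min(old_min, new_val) = min(-20, -3) = -20

Answer: -20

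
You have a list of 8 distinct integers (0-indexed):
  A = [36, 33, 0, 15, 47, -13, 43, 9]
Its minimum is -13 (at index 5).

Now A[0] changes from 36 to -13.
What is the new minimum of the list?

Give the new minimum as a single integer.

Answer: -13

Derivation:
Old min = -13 (at index 5)
Change: A[0] 36 -> -13
Changed element was NOT the old min.
  New min = min(old_min, new_val) = min(-13, -13) = -13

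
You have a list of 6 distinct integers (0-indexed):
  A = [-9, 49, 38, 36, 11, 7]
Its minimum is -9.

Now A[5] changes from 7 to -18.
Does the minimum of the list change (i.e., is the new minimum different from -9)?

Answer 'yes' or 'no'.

Old min = -9
Change: A[5] 7 -> -18
Changed element was NOT the min; min changes only if -18 < -9.
New min = -18; changed? yes

Answer: yes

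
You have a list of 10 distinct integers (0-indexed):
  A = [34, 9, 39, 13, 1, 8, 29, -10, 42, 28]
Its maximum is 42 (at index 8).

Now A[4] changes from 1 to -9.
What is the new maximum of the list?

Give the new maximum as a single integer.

Answer: 42

Derivation:
Old max = 42 (at index 8)
Change: A[4] 1 -> -9
Changed element was NOT the old max.
  New max = max(old_max, new_val) = max(42, -9) = 42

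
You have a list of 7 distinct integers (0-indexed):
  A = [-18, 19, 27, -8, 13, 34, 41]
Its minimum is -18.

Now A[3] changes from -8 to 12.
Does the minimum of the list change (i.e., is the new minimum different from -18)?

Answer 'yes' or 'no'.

Answer: no

Derivation:
Old min = -18
Change: A[3] -8 -> 12
Changed element was NOT the min; min changes only if 12 < -18.
New min = -18; changed? no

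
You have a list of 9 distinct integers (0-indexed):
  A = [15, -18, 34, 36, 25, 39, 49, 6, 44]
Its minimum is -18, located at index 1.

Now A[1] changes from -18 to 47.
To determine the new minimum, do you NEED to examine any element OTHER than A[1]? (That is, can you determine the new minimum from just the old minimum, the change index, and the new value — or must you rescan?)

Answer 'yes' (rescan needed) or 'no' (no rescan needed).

Old min = -18 at index 1
Change at index 1: -18 -> 47
Index 1 WAS the min and new value 47 > old min -18. Must rescan other elements to find the new min.
Needs rescan: yes

Answer: yes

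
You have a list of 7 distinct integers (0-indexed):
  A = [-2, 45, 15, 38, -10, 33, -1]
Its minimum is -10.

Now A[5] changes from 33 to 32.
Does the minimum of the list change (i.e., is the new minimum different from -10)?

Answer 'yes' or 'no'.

Answer: no

Derivation:
Old min = -10
Change: A[5] 33 -> 32
Changed element was NOT the min; min changes only if 32 < -10.
New min = -10; changed? no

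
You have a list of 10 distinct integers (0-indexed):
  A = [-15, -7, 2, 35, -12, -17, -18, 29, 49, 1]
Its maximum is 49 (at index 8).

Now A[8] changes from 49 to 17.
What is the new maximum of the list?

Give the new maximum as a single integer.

Old max = 49 (at index 8)
Change: A[8] 49 -> 17
Changed element WAS the max -> may need rescan.
  Max of remaining elements: 35
  New max = max(17, 35) = 35

Answer: 35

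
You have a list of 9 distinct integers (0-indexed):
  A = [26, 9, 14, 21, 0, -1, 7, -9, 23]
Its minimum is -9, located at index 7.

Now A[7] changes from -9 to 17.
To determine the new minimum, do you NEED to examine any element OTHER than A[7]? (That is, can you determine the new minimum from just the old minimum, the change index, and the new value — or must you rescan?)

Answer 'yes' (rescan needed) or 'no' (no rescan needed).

Answer: yes

Derivation:
Old min = -9 at index 7
Change at index 7: -9 -> 17
Index 7 WAS the min and new value 17 > old min -9. Must rescan other elements to find the new min.
Needs rescan: yes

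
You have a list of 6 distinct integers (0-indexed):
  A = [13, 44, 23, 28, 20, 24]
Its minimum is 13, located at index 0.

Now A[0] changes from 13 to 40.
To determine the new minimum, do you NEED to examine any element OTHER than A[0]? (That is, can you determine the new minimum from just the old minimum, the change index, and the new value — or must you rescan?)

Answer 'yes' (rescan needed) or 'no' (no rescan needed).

Answer: yes

Derivation:
Old min = 13 at index 0
Change at index 0: 13 -> 40
Index 0 WAS the min and new value 40 > old min 13. Must rescan other elements to find the new min.
Needs rescan: yes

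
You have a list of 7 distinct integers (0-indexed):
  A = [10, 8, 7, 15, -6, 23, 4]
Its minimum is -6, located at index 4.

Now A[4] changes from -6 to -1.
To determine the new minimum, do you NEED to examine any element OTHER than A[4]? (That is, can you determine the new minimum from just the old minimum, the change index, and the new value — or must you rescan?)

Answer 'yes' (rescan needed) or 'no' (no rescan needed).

Old min = -6 at index 4
Change at index 4: -6 -> -1
Index 4 WAS the min and new value -1 > old min -6. Must rescan other elements to find the new min.
Needs rescan: yes

Answer: yes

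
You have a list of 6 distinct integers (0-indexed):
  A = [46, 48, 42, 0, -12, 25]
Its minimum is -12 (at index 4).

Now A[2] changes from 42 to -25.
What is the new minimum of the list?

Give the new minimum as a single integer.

Old min = -12 (at index 4)
Change: A[2] 42 -> -25
Changed element was NOT the old min.
  New min = min(old_min, new_val) = min(-12, -25) = -25

Answer: -25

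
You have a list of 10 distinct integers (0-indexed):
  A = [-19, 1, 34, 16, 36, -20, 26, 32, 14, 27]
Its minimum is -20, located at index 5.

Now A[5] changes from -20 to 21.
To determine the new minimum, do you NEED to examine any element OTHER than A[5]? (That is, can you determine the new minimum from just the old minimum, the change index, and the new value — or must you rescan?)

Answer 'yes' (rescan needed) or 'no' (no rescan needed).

Old min = -20 at index 5
Change at index 5: -20 -> 21
Index 5 WAS the min and new value 21 > old min -20. Must rescan other elements to find the new min.
Needs rescan: yes

Answer: yes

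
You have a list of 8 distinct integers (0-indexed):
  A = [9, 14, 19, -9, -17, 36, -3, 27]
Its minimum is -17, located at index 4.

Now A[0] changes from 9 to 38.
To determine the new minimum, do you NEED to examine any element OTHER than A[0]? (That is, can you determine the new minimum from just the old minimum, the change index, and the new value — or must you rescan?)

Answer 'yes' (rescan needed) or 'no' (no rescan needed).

Old min = -17 at index 4
Change at index 0: 9 -> 38
Index 0 was NOT the min. New min = min(-17, 38). No rescan of other elements needed.
Needs rescan: no

Answer: no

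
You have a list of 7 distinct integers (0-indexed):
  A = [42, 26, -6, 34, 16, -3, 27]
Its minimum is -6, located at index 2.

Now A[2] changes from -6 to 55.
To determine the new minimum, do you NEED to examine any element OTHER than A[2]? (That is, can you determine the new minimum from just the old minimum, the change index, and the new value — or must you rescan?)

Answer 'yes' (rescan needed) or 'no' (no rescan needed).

Answer: yes

Derivation:
Old min = -6 at index 2
Change at index 2: -6 -> 55
Index 2 WAS the min and new value 55 > old min -6. Must rescan other elements to find the new min.
Needs rescan: yes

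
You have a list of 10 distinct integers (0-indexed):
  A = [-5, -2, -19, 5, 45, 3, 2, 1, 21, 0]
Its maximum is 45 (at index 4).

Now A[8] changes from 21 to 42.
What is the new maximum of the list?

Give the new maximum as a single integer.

Old max = 45 (at index 4)
Change: A[8] 21 -> 42
Changed element was NOT the old max.
  New max = max(old_max, new_val) = max(45, 42) = 45

Answer: 45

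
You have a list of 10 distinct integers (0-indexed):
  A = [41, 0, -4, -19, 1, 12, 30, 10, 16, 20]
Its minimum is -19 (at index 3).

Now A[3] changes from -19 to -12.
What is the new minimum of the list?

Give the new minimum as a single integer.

Old min = -19 (at index 3)
Change: A[3] -19 -> -12
Changed element WAS the min. Need to check: is -12 still <= all others?
  Min of remaining elements: -4
  New min = min(-12, -4) = -12

Answer: -12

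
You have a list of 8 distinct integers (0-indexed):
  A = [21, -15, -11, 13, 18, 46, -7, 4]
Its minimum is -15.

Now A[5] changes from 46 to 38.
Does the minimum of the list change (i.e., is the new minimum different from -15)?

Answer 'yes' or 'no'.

Old min = -15
Change: A[5] 46 -> 38
Changed element was NOT the min; min changes only if 38 < -15.
New min = -15; changed? no

Answer: no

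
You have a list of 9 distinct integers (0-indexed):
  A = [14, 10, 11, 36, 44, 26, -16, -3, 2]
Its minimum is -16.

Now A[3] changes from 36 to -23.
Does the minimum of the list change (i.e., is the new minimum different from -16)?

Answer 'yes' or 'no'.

Old min = -16
Change: A[3] 36 -> -23
Changed element was NOT the min; min changes only if -23 < -16.
New min = -23; changed? yes

Answer: yes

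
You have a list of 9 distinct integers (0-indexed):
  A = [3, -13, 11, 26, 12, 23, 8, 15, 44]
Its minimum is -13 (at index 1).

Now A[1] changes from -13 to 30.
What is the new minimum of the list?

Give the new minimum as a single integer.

Old min = -13 (at index 1)
Change: A[1] -13 -> 30
Changed element WAS the min. Need to check: is 30 still <= all others?
  Min of remaining elements: 3
  New min = min(30, 3) = 3

Answer: 3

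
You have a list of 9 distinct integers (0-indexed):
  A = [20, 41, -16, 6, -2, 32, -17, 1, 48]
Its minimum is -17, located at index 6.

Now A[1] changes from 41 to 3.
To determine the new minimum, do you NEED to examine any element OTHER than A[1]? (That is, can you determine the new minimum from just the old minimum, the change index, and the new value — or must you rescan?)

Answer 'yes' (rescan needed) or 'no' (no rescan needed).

Old min = -17 at index 6
Change at index 1: 41 -> 3
Index 1 was NOT the min. New min = min(-17, 3). No rescan of other elements needed.
Needs rescan: no

Answer: no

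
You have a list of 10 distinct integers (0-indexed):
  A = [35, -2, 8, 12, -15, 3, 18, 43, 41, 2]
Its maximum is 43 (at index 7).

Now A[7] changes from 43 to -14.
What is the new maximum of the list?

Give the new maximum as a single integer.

Old max = 43 (at index 7)
Change: A[7] 43 -> -14
Changed element WAS the max -> may need rescan.
  Max of remaining elements: 41
  New max = max(-14, 41) = 41

Answer: 41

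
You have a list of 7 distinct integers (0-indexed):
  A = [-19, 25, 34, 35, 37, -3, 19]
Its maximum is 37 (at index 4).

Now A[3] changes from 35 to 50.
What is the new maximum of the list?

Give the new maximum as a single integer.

Old max = 37 (at index 4)
Change: A[3] 35 -> 50
Changed element was NOT the old max.
  New max = max(old_max, new_val) = max(37, 50) = 50

Answer: 50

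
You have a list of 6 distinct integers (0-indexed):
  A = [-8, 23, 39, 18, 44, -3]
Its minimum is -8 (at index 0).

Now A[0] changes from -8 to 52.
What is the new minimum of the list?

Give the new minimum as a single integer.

Answer: -3

Derivation:
Old min = -8 (at index 0)
Change: A[0] -8 -> 52
Changed element WAS the min. Need to check: is 52 still <= all others?
  Min of remaining elements: -3
  New min = min(52, -3) = -3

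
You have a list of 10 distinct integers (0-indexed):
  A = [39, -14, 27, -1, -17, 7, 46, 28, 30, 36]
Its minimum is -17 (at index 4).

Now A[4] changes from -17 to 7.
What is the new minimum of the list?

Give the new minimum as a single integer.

Old min = -17 (at index 4)
Change: A[4] -17 -> 7
Changed element WAS the min. Need to check: is 7 still <= all others?
  Min of remaining elements: -14
  New min = min(7, -14) = -14

Answer: -14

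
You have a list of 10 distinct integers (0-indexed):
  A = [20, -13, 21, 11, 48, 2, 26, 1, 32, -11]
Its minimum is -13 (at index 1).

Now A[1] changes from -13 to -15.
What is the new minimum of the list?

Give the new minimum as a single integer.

Answer: -15

Derivation:
Old min = -13 (at index 1)
Change: A[1] -13 -> -15
Changed element WAS the min. Need to check: is -15 still <= all others?
  Min of remaining elements: -11
  New min = min(-15, -11) = -15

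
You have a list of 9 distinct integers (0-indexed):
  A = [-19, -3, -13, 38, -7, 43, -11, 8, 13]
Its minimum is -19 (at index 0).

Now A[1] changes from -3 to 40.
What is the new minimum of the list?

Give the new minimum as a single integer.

Old min = -19 (at index 0)
Change: A[1] -3 -> 40
Changed element was NOT the old min.
  New min = min(old_min, new_val) = min(-19, 40) = -19

Answer: -19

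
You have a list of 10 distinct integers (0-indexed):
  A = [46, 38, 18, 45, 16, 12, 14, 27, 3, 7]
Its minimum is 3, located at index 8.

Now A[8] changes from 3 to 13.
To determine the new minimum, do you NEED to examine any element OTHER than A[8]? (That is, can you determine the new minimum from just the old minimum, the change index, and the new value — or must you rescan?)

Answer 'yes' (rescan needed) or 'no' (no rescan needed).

Old min = 3 at index 8
Change at index 8: 3 -> 13
Index 8 WAS the min and new value 13 > old min 3. Must rescan other elements to find the new min.
Needs rescan: yes

Answer: yes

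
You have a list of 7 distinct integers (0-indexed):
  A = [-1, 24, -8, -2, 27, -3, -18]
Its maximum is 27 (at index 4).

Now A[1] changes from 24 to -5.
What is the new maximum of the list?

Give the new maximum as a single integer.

Old max = 27 (at index 4)
Change: A[1] 24 -> -5
Changed element was NOT the old max.
  New max = max(old_max, new_val) = max(27, -5) = 27

Answer: 27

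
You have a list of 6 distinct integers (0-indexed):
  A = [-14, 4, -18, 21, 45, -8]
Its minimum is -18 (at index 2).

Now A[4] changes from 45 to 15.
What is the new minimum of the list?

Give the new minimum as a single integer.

Answer: -18

Derivation:
Old min = -18 (at index 2)
Change: A[4] 45 -> 15
Changed element was NOT the old min.
  New min = min(old_min, new_val) = min(-18, 15) = -18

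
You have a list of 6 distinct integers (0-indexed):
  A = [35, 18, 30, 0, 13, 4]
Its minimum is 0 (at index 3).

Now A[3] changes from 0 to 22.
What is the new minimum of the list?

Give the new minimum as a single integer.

Answer: 4

Derivation:
Old min = 0 (at index 3)
Change: A[3] 0 -> 22
Changed element WAS the min. Need to check: is 22 still <= all others?
  Min of remaining elements: 4
  New min = min(22, 4) = 4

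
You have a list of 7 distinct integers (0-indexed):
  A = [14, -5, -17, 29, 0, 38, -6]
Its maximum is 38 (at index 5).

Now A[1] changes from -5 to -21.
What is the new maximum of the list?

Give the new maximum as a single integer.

Answer: 38

Derivation:
Old max = 38 (at index 5)
Change: A[1] -5 -> -21
Changed element was NOT the old max.
  New max = max(old_max, new_val) = max(38, -21) = 38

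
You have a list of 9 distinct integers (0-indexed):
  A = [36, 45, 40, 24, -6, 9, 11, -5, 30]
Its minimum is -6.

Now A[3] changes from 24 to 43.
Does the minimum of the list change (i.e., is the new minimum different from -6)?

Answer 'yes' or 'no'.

Answer: no

Derivation:
Old min = -6
Change: A[3] 24 -> 43
Changed element was NOT the min; min changes only if 43 < -6.
New min = -6; changed? no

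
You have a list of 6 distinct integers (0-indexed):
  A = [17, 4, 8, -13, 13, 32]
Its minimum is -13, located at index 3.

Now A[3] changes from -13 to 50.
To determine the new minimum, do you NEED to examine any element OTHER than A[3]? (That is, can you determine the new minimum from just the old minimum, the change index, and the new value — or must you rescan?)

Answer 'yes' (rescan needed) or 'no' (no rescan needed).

Old min = -13 at index 3
Change at index 3: -13 -> 50
Index 3 WAS the min and new value 50 > old min -13. Must rescan other elements to find the new min.
Needs rescan: yes

Answer: yes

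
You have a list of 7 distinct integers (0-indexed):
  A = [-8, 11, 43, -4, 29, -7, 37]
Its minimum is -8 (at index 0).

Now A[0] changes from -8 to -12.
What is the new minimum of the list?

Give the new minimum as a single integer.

Answer: -12

Derivation:
Old min = -8 (at index 0)
Change: A[0] -8 -> -12
Changed element WAS the min. Need to check: is -12 still <= all others?
  Min of remaining elements: -7
  New min = min(-12, -7) = -12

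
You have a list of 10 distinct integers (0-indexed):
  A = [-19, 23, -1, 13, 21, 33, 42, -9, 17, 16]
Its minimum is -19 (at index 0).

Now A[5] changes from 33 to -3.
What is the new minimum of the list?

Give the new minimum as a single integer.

Answer: -19

Derivation:
Old min = -19 (at index 0)
Change: A[5] 33 -> -3
Changed element was NOT the old min.
  New min = min(old_min, new_val) = min(-19, -3) = -19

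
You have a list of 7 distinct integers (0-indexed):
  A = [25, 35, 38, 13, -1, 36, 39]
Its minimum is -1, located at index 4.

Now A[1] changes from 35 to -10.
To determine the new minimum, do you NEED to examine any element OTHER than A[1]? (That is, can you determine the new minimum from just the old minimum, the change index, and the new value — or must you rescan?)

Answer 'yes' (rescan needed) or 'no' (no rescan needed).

Answer: no

Derivation:
Old min = -1 at index 4
Change at index 1: 35 -> -10
Index 1 was NOT the min. New min = min(-1, -10). No rescan of other elements needed.
Needs rescan: no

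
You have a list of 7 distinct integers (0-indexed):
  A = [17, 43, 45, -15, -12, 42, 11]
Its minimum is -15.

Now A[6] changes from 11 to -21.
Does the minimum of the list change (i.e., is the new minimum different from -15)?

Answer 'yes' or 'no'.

Answer: yes

Derivation:
Old min = -15
Change: A[6] 11 -> -21
Changed element was NOT the min; min changes only if -21 < -15.
New min = -21; changed? yes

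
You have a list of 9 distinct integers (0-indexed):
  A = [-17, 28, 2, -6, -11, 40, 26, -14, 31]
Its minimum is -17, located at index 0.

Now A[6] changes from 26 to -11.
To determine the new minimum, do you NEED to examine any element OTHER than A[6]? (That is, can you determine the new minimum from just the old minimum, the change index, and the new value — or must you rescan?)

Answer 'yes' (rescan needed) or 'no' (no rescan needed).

Old min = -17 at index 0
Change at index 6: 26 -> -11
Index 6 was NOT the min. New min = min(-17, -11). No rescan of other elements needed.
Needs rescan: no

Answer: no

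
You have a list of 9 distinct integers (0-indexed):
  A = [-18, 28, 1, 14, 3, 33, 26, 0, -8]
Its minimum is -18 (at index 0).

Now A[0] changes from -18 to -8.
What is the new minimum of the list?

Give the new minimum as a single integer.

Answer: -8

Derivation:
Old min = -18 (at index 0)
Change: A[0] -18 -> -8
Changed element WAS the min. Need to check: is -8 still <= all others?
  Min of remaining elements: -8
  New min = min(-8, -8) = -8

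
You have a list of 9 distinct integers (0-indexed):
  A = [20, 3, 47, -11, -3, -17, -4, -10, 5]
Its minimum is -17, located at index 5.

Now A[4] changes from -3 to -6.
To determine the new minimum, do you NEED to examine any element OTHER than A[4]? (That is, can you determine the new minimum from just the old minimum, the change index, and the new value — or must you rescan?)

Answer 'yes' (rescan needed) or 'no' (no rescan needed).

Old min = -17 at index 5
Change at index 4: -3 -> -6
Index 4 was NOT the min. New min = min(-17, -6). No rescan of other elements needed.
Needs rescan: no

Answer: no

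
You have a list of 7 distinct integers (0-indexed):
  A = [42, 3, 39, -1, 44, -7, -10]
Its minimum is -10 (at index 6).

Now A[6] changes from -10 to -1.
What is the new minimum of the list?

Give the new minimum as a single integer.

Answer: -7

Derivation:
Old min = -10 (at index 6)
Change: A[6] -10 -> -1
Changed element WAS the min. Need to check: is -1 still <= all others?
  Min of remaining elements: -7
  New min = min(-1, -7) = -7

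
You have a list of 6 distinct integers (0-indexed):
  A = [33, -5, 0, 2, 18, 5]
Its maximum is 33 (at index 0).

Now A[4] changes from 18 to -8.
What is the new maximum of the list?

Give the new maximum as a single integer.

Answer: 33

Derivation:
Old max = 33 (at index 0)
Change: A[4] 18 -> -8
Changed element was NOT the old max.
  New max = max(old_max, new_val) = max(33, -8) = 33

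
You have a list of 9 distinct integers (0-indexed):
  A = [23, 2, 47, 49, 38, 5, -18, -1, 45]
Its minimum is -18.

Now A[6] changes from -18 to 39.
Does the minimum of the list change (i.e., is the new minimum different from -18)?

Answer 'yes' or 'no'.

Old min = -18
Change: A[6] -18 -> 39
Changed element was the min; new min must be rechecked.
New min = -1; changed? yes

Answer: yes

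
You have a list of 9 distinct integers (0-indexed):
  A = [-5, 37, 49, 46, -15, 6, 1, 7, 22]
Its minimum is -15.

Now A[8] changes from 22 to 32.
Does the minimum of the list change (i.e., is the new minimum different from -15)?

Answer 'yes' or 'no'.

Answer: no

Derivation:
Old min = -15
Change: A[8] 22 -> 32
Changed element was NOT the min; min changes only if 32 < -15.
New min = -15; changed? no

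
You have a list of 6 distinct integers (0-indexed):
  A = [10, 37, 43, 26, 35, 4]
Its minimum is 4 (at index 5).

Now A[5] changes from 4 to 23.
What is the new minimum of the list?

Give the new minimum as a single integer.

Old min = 4 (at index 5)
Change: A[5] 4 -> 23
Changed element WAS the min. Need to check: is 23 still <= all others?
  Min of remaining elements: 10
  New min = min(23, 10) = 10

Answer: 10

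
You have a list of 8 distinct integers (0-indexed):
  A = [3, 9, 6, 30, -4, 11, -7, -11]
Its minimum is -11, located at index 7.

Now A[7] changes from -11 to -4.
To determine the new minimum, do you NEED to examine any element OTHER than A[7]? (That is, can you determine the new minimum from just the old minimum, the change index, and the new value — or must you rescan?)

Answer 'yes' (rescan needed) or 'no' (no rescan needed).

Old min = -11 at index 7
Change at index 7: -11 -> -4
Index 7 WAS the min and new value -4 > old min -11. Must rescan other elements to find the new min.
Needs rescan: yes

Answer: yes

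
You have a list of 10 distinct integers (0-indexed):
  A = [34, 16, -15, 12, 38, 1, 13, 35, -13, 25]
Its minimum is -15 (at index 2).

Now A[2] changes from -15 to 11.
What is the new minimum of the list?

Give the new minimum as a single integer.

Old min = -15 (at index 2)
Change: A[2] -15 -> 11
Changed element WAS the min. Need to check: is 11 still <= all others?
  Min of remaining elements: -13
  New min = min(11, -13) = -13

Answer: -13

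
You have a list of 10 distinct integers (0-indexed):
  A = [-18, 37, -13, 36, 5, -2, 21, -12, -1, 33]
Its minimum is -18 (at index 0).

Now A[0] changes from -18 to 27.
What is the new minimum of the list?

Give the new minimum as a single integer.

Answer: -13

Derivation:
Old min = -18 (at index 0)
Change: A[0] -18 -> 27
Changed element WAS the min. Need to check: is 27 still <= all others?
  Min of remaining elements: -13
  New min = min(27, -13) = -13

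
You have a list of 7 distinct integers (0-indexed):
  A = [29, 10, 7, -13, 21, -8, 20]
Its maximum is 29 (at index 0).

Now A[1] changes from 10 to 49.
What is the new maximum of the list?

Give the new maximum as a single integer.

Answer: 49

Derivation:
Old max = 29 (at index 0)
Change: A[1] 10 -> 49
Changed element was NOT the old max.
  New max = max(old_max, new_val) = max(29, 49) = 49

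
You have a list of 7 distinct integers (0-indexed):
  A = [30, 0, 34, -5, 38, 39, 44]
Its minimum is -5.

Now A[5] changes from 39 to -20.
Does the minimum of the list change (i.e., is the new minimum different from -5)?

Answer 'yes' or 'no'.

Old min = -5
Change: A[5] 39 -> -20
Changed element was NOT the min; min changes only if -20 < -5.
New min = -20; changed? yes

Answer: yes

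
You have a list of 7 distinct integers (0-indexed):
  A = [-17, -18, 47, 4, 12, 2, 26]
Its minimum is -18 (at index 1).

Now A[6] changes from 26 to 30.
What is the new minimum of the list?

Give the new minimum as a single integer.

Old min = -18 (at index 1)
Change: A[6] 26 -> 30
Changed element was NOT the old min.
  New min = min(old_min, new_val) = min(-18, 30) = -18

Answer: -18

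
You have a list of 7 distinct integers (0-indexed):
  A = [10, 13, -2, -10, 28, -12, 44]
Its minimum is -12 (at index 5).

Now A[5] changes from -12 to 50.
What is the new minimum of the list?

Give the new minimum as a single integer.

Old min = -12 (at index 5)
Change: A[5] -12 -> 50
Changed element WAS the min. Need to check: is 50 still <= all others?
  Min of remaining elements: -10
  New min = min(50, -10) = -10

Answer: -10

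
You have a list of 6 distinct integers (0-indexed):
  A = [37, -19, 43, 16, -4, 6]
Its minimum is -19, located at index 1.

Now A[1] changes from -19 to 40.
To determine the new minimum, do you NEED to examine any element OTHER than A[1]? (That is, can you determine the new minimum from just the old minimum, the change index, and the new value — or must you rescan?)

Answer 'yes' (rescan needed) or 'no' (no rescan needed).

Answer: yes

Derivation:
Old min = -19 at index 1
Change at index 1: -19 -> 40
Index 1 WAS the min and new value 40 > old min -19. Must rescan other elements to find the new min.
Needs rescan: yes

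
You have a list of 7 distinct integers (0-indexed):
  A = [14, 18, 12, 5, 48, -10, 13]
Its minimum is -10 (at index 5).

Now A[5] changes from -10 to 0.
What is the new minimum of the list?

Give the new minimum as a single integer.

Answer: 0

Derivation:
Old min = -10 (at index 5)
Change: A[5] -10 -> 0
Changed element WAS the min. Need to check: is 0 still <= all others?
  Min of remaining elements: 5
  New min = min(0, 5) = 0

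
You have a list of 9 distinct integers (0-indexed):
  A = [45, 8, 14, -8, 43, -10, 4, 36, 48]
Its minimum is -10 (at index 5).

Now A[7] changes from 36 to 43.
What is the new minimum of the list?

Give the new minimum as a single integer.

Answer: -10

Derivation:
Old min = -10 (at index 5)
Change: A[7] 36 -> 43
Changed element was NOT the old min.
  New min = min(old_min, new_val) = min(-10, 43) = -10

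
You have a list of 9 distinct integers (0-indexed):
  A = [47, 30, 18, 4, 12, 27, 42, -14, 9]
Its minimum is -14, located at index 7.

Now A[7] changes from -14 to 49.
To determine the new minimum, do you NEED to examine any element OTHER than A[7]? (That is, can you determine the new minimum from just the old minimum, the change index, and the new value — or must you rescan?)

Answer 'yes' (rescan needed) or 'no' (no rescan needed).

Answer: yes

Derivation:
Old min = -14 at index 7
Change at index 7: -14 -> 49
Index 7 WAS the min and new value 49 > old min -14. Must rescan other elements to find the new min.
Needs rescan: yes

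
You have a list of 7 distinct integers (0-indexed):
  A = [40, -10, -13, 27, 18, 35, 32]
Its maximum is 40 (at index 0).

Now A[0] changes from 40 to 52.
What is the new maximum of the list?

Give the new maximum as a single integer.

Answer: 52

Derivation:
Old max = 40 (at index 0)
Change: A[0] 40 -> 52
Changed element WAS the max -> may need rescan.
  Max of remaining elements: 35
  New max = max(52, 35) = 52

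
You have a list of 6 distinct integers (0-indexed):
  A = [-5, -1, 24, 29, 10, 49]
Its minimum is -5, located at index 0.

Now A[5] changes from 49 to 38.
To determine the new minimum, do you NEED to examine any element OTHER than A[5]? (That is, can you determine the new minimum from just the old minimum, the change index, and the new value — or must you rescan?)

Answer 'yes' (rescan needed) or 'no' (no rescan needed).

Answer: no

Derivation:
Old min = -5 at index 0
Change at index 5: 49 -> 38
Index 5 was NOT the min. New min = min(-5, 38). No rescan of other elements needed.
Needs rescan: no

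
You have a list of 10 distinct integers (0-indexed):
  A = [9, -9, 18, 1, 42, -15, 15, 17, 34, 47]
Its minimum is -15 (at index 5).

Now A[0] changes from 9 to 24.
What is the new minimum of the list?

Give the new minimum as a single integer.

Old min = -15 (at index 5)
Change: A[0] 9 -> 24
Changed element was NOT the old min.
  New min = min(old_min, new_val) = min(-15, 24) = -15

Answer: -15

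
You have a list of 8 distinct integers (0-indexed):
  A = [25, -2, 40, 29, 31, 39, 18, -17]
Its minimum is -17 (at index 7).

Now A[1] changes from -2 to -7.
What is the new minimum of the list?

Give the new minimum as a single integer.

Old min = -17 (at index 7)
Change: A[1] -2 -> -7
Changed element was NOT the old min.
  New min = min(old_min, new_val) = min(-17, -7) = -17

Answer: -17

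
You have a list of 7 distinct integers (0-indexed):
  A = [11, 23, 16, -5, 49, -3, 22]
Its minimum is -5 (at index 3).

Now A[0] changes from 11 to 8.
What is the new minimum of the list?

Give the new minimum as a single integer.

Answer: -5

Derivation:
Old min = -5 (at index 3)
Change: A[0] 11 -> 8
Changed element was NOT the old min.
  New min = min(old_min, new_val) = min(-5, 8) = -5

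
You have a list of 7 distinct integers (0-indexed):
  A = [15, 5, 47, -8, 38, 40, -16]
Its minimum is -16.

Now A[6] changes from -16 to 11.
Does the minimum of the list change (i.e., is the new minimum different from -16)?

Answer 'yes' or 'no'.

Answer: yes

Derivation:
Old min = -16
Change: A[6] -16 -> 11
Changed element was the min; new min must be rechecked.
New min = -8; changed? yes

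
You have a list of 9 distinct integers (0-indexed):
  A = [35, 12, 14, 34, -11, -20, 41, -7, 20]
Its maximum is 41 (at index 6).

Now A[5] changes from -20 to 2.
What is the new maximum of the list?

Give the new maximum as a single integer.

Answer: 41

Derivation:
Old max = 41 (at index 6)
Change: A[5] -20 -> 2
Changed element was NOT the old max.
  New max = max(old_max, new_val) = max(41, 2) = 41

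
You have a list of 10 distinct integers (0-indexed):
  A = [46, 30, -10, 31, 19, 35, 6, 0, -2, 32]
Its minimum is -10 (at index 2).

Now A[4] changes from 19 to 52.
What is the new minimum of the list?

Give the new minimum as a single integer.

Old min = -10 (at index 2)
Change: A[4] 19 -> 52
Changed element was NOT the old min.
  New min = min(old_min, new_val) = min(-10, 52) = -10

Answer: -10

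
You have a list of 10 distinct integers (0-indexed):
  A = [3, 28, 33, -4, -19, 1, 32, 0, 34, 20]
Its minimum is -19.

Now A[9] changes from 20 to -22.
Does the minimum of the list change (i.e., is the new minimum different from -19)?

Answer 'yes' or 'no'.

Answer: yes

Derivation:
Old min = -19
Change: A[9] 20 -> -22
Changed element was NOT the min; min changes only if -22 < -19.
New min = -22; changed? yes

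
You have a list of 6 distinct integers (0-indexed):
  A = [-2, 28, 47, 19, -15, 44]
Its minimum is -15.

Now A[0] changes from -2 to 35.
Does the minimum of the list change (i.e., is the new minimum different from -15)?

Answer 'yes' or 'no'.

Old min = -15
Change: A[0] -2 -> 35
Changed element was NOT the min; min changes only if 35 < -15.
New min = -15; changed? no

Answer: no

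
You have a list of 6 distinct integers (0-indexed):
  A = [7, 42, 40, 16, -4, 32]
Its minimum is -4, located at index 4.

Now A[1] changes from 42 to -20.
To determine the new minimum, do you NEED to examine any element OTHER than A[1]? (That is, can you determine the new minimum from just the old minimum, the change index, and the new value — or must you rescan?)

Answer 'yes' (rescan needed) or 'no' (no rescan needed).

Old min = -4 at index 4
Change at index 1: 42 -> -20
Index 1 was NOT the min. New min = min(-4, -20). No rescan of other elements needed.
Needs rescan: no

Answer: no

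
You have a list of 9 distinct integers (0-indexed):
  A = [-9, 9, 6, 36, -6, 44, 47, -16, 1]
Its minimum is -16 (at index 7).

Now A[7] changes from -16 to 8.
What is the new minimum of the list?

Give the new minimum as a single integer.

Old min = -16 (at index 7)
Change: A[7] -16 -> 8
Changed element WAS the min. Need to check: is 8 still <= all others?
  Min of remaining elements: -9
  New min = min(8, -9) = -9

Answer: -9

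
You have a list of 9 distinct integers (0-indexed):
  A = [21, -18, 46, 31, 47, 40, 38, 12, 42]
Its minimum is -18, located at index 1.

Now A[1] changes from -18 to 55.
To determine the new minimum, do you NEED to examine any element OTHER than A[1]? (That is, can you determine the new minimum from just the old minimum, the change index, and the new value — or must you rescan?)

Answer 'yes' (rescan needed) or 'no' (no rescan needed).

Answer: yes

Derivation:
Old min = -18 at index 1
Change at index 1: -18 -> 55
Index 1 WAS the min and new value 55 > old min -18. Must rescan other elements to find the new min.
Needs rescan: yes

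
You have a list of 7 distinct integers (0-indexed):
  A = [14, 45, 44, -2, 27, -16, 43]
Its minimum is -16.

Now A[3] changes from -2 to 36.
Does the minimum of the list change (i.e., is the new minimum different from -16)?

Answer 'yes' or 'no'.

Old min = -16
Change: A[3] -2 -> 36
Changed element was NOT the min; min changes only if 36 < -16.
New min = -16; changed? no

Answer: no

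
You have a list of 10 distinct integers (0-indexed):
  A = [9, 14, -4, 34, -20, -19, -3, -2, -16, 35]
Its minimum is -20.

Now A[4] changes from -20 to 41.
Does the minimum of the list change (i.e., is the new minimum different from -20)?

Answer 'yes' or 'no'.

Old min = -20
Change: A[4] -20 -> 41
Changed element was the min; new min must be rechecked.
New min = -19; changed? yes

Answer: yes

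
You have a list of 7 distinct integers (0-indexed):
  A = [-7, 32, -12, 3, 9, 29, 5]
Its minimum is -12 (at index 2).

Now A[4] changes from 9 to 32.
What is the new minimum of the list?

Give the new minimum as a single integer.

Old min = -12 (at index 2)
Change: A[4] 9 -> 32
Changed element was NOT the old min.
  New min = min(old_min, new_val) = min(-12, 32) = -12

Answer: -12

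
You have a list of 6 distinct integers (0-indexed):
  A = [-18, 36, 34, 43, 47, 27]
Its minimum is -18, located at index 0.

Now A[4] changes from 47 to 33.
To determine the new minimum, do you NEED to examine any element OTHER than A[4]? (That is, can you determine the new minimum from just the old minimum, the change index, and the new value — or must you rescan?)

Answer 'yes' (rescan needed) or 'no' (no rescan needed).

Old min = -18 at index 0
Change at index 4: 47 -> 33
Index 4 was NOT the min. New min = min(-18, 33). No rescan of other elements needed.
Needs rescan: no

Answer: no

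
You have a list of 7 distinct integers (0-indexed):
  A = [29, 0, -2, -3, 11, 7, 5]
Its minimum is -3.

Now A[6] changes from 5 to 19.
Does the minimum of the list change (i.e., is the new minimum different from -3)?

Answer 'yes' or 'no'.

Old min = -3
Change: A[6] 5 -> 19
Changed element was NOT the min; min changes only if 19 < -3.
New min = -3; changed? no

Answer: no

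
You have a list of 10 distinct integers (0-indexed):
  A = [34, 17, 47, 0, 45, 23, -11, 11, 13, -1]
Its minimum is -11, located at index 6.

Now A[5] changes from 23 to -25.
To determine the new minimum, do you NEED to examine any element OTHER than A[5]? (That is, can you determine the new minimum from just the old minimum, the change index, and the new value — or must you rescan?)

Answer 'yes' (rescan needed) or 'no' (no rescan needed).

Old min = -11 at index 6
Change at index 5: 23 -> -25
Index 5 was NOT the min. New min = min(-11, -25). No rescan of other elements needed.
Needs rescan: no

Answer: no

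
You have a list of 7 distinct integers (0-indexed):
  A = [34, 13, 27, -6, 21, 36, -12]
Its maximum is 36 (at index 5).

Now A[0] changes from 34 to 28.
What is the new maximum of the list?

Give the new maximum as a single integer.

Answer: 36

Derivation:
Old max = 36 (at index 5)
Change: A[0] 34 -> 28
Changed element was NOT the old max.
  New max = max(old_max, new_val) = max(36, 28) = 36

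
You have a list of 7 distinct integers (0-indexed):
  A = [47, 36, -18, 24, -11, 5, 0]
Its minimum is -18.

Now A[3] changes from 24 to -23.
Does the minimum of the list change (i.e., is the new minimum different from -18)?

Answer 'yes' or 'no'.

Old min = -18
Change: A[3] 24 -> -23
Changed element was NOT the min; min changes only if -23 < -18.
New min = -23; changed? yes

Answer: yes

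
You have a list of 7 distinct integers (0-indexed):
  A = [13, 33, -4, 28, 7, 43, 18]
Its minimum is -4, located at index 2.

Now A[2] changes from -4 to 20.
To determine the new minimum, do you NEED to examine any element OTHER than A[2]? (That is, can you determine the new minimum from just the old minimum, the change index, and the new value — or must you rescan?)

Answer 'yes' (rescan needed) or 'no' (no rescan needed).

Old min = -4 at index 2
Change at index 2: -4 -> 20
Index 2 WAS the min and new value 20 > old min -4. Must rescan other elements to find the new min.
Needs rescan: yes

Answer: yes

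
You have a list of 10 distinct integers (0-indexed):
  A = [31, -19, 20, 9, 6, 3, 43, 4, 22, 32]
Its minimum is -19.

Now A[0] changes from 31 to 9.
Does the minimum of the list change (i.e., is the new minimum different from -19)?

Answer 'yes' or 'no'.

Answer: no

Derivation:
Old min = -19
Change: A[0] 31 -> 9
Changed element was NOT the min; min changes only if 9 < -19.
New min = -19; changed? no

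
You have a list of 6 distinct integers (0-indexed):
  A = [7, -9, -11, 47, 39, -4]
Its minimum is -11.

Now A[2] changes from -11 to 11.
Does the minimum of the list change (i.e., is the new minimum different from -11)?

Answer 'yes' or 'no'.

Answer: yes

Derivation:
Old min = -11
Change: A[2] -11 -> 11
Changed element was the min; new min must be rechecked.
New min = -9; changed? yes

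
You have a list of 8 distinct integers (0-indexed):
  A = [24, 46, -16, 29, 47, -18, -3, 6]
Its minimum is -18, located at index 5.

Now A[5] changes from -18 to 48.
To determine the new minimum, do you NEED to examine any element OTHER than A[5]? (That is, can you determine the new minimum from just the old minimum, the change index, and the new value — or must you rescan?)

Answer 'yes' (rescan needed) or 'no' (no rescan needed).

Answer: yes

Derivation:
Old min = -18 at index 5
Change at index 5: -18 -> 48
Index 5 WAS the min and new value 48 > old min -18. Must rescan other elements to find the new min.
Needs rescan: yes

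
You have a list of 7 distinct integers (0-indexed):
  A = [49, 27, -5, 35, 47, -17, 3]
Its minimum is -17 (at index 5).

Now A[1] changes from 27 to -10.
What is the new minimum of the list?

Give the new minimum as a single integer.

Answer: -17

Derivation:
Old min = -17 (at index 5)
Change: A[1] 27 -> -10
Changed element was NOT the old min.
  New min = min(old_min, new_val) = min(-17, -10) = -17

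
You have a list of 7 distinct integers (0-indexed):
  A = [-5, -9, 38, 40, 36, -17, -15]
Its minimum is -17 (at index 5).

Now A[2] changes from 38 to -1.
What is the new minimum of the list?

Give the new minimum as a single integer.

Answer: -17

Derivation:
Old min = -17 (at index 5)
Change: A[2] 38 -> -1
Changed element was NOT the old min.
  New min = min(old_min, new_val) = min(-17, -1) = -17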